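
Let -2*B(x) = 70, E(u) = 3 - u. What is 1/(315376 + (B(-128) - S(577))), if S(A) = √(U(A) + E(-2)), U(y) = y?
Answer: 315341/99439945699 + √582/99439945699 ≈ 3.1714e-6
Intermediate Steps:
S(A) = √(5 + A) (S(A) = √(A + (3 - 1*(-2))) = √(A + (3 + 2)) = √(A + 5) = √(5 + A))
B(x) = -35 (B(x) = -½*70 = -35)
1/(315376 + (B(-128) - S(577))) = 1/(315376 + (-35 - √(5 + 577))) = 1/(315376 + (-35 - √582)) = 1/(315341 - √582)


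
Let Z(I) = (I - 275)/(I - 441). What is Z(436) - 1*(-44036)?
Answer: 220019/5 ≈ 44004.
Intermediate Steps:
Z(I) = (-275 + I)/(-441 + I)
Z(436) - 1*(-44036) = (-275 + 436)/(-441 + 436) - 1*(-44036) = 161/(-5) + 44036 = -⅕*161 + 44036 = -161/5 + 44036 = 220019/5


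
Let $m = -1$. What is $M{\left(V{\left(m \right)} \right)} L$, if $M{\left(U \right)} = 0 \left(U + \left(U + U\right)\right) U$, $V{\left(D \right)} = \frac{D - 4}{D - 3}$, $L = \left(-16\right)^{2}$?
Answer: $0$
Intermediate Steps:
$L = 256$
$V{\left(D \right)} = \frac{-4 + D}{-3 + D}$
$M{\left(U \right)} = 0$ ($M{\left(U \right)} = 0 \left(U + 2 U\right) U = 0 \cdot 3 U U = 0 U = 0$)
$M{\left(V{\left(m \right)} \right)} L = 0 \cdot 256 = 0$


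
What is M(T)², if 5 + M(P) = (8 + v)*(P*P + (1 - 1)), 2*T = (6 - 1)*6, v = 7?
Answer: 11356900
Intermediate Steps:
T = 15 (T = ((6 - 1)*6)/2 = (5*6)/2 = (½)*30 = 15)
M(P) = -5 + 15*P² (M(P) = -5 + (8 + 7)*(P*P + (1 - 1)) = -5 + 15*(P² + 0) = -5 + 15*P²)
M(T)² = (-5 + 15*15²)² = (-5 + 15*225)² = (-5 + 3375)² = 3370² = 11356900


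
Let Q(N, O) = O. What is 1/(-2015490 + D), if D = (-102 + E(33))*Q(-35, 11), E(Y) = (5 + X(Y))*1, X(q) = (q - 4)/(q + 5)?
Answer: -38/76628847 ≈ -4.9590e-7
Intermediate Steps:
X(q) = (-4 + q)/(5 + q)
E(Y) = 5 + (-4 + Y)/(5 + Y) (E(Y) = (5 + (-4 + Y)/(5 + Y))*1 = 5 + (-4 + Y)/(5 + Y))
D = -40227/38 (D = (-102 + 3*(7 + 2*33)/(5 + 33))*11 = (-102 + 3*(7 + 66)/38)*11 = (-102 + 3*(1/38)*73)*11 = (-102 + 219/38)*11 = -3657/38*11 = -40227/38 ≈ -1058.6)
1/(-2015490 + D) = 1/(-2015490 - 40227/38) = 1/(-76628847/38) = -38/76628847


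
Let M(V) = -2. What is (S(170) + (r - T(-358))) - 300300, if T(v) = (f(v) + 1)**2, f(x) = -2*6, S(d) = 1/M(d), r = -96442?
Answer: -793727/2 ≈ -3.9686e+5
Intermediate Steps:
S(d) = -1/2 (S(d) = 1/(-2) = -1/2)
f(x) = -12
T(v) = 121 (T(v) = (-12 + 1)**2 = (-11)**2 = 121)
(S(170) + (r - T(-358))) - 300300 = (-1/2 + (-96442 - 1*121)) - 300300 = (-1/2 + (-96442 - 121)) - 300300 = (-1/2 - 96563) - 300300 = -193127/2 - 300300 = -793727/2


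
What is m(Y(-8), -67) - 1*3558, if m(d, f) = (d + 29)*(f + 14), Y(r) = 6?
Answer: -5413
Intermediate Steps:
m(d, f) = (14 + f)*(29 + d) (m(d, f) = (29 + d)*(14 + f) = (14 + f)*(29 + d))
m(Y(-8), -67) - 1*3558 = (406 + 14*6 + 29*(-67) + 6*(-67)) - 1*3558 = (406 + 84 - 1943 - 402) - 3558 = -1855 - 3558 = -5413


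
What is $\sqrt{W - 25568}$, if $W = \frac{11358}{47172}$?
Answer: $\frac{i \sqrt{1580369890226}}{7862} \approx 159.9 i$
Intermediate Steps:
$W = \frac{1893}{7862}$ ($W = 11358 \cdot \frac{1}{47172} = \frac{1893}{7862} \approx 0.24078$)
$\sqrt{W - 25568} = \sqrt{\frac{1893}{7862} - 25568} = \sqrt{- \frac{201013723}{7862}} = \frac{i \sqrt{1580369890226}}{7862}$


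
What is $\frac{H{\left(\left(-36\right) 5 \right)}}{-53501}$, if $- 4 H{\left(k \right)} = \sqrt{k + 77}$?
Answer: $\frac{i \sqrt{103}}{214004} \approx 4.7424 \cdot 10^{-5} i$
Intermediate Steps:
$H{\left(k \right)} = - \frac{\sqrt{77 + k}}{4}$ ($H{\left(k \right)} = - \frac{\sqrt{k + 77}}{4} = - \frac{\sqrt{77 + k}}{4}$)
$\frac{H{\left(\left(-36\right) 5 \right)}}{-53501} = \frac{\left(- \frac{1}{4}\right) \sqrt{77 - 180}}{-53501} = - \frac{\sqrt{77 - 180}}{4} \left(- \frac{1}{53501}\right) = - \frac{\sqrt{-103}}{4} \left(- \frac{1}{53501}\right) = - \frac{i \sqrt{103}}{4} \left(- \frac{1}{53501}\right) = \frac{i \sqrt{103}}{214004}$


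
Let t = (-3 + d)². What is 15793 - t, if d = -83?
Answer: 8397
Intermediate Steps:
t = 7396 (t = (-3 - 83)² = (-86)² = 7396)
15793 - t = 15793 - 1*7396 = 15793 - 7396 = 8397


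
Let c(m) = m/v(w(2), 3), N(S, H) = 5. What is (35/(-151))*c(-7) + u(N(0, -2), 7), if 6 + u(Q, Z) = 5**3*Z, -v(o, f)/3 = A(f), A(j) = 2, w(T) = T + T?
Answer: 787069/906 ≈ 868.73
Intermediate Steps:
w(T) = 2*T
v(o, f) = -6 (v(o, f) = -3*2 = -6)
u(Q, Z) = -6 + 125*Z (u(Q, Z) = -6 + 5**3*Z = -6 + 125*Z)
c(m) = -m/6 (c(m) = m/(-6) = m*(-1/6) = -m/6)
(35/(-151))*c(-7) + u(N(0, -2), 7) = (35/(-151))*(-1/6*(-7)) + (-6 + 125*7) = (35*(-1/151))*(7/6) + (-6 + 875) = -35/151*7/6 + 869 = -245/906 + 869 = 787069/906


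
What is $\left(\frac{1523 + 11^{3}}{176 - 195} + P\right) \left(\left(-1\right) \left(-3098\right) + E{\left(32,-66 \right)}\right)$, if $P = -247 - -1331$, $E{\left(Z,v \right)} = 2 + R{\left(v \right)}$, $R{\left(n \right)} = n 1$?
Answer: $\frac{53829228}{19} \approx 2.8331 \cdot 10^{6}$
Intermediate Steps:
$R{\left(n \right)} = n$
$E{\left(Z,v \right)} = 2 + v$
$P = 1084$ ($P = -247 + 1331 = 1084$)
$\left(\frac{1523 + 11^{3}}{176 - 195} + P\right) \left(\left(-1\right) \left(-3098\right) + E{\left(32,-66 \right)}\right) = \left(\frac{1523 + 11^{3}}{176 - 195} + 1084\right) \left(\left(-1\right) \left(-3098\right) + \left(2 - 66\right)\right) = \left(\frac{1523 + 1331}{-19} + 1084\right) \left(3098 - 64\right) = \left(2854 \left(- \frac{1}{19}\right) + 1084\right) 3034 = \left(- \frac{2854}{19} + 1084\right) 3034 = \frac{17742}{19} \cdot 3034 = \frac{53829228}{19}$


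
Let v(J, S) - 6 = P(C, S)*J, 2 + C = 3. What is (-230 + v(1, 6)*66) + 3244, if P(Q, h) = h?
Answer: 3806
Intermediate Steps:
C = 1 (C = -2 + 3 = 1)
v(J, S) = 6 + J*S (v(J, S) = 6 + S*J = 6 + J*S)
(-230 + v(1, 6)*66) + 3244 = (-230 + (6 + 1*6)*66) + 3244 = (-230 + (6 + 6)*66) + 3244 = (-230 + 12*66) + 3244 = (-230 + 792) + 3244 = 562 + 3244 = 3806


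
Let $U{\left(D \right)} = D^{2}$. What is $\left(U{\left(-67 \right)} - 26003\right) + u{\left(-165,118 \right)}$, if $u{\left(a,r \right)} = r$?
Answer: $-21396$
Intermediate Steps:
$\left(U{\left(-67 \right)} - 26003\right) + u{\left(-165,118 \right)} = \left(\left(-67\right)^{2} - 26003\right) + 118 = \left(4489 - 26003\right) + 118 = -21514 + 118 = -21396$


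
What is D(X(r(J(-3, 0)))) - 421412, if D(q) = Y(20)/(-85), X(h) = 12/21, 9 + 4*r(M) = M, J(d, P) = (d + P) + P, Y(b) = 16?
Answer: -35820036/85 ≈ -4.2141e+5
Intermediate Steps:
J(d, P) = d + 2*P (J(d, P) = (P + d) + P = d + 2*P)
r(M) = -9/4 + M/4
X(h) = 4/7 (X(h) = 12*(1/21) = 4/7)
D(q) = -16/85 (D(q) = 16/(-85) = 16*(-1/85) = -16/85)
D(X(r(J(-3, 0)))) - 421412 = -16/85 - 421412 = -35820036/85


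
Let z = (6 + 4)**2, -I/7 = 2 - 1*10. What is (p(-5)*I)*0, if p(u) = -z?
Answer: 0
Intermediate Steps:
I = 56 (I = -7*(2 - 1*10) = -7*(2 - 10) = -7*(-8) = 56)
z = 100 (z = 10**2 = 100)
p(u) = -100 (p(u) = -1*100 = -100)
(p(-5)*I)*0 = -100*56*0 = -5600*0 = 0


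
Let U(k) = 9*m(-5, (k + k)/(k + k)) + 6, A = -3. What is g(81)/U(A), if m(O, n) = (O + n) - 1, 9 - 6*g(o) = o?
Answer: 4/13 ≈ 0.30769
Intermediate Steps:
g(o) = 3/2 - o/6
m(O, n) = -1 + O + n
U(k) = -39 (U(k) = 9*(-1 - 5 + (k + k)/(k + k)) + 6 = 9*(-1 - 5 + (2*k)/((2*k))) + 6 = 9*(-1 - 5 + (2*k)*(1/(2*k))) + 6 = 9*(-1 - 5 + 1) + 6 = 9*(-5) + 6 = -45 + 6 = -39)
g(81)/U(A) = (3/2 - ⅙*81)/(-39) = (3/2 - 27/2)*(-1/39) = -12*(-1/39) = 4/13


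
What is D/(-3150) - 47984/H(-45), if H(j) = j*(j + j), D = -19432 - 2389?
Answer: -139499/28350 ≈ -4.9206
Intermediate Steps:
D = -21821
H(j) = 2*j**2 (H(j) = j*(2*j) = 2*j**2)
D/(-3150) - 47984/H(-45) = -21821/(-3150) - 47984/(2*(-45)**2) = -21821*(-1/3150) - 47984/(2*2025) = 21821/3150 - 47984/4050 = 21821/3150 - 47984*1/4050 = 21821/3150 - 23992/2025 = -139499/28350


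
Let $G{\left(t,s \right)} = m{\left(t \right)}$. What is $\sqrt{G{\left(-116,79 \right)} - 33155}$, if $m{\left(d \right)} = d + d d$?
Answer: $i \sqrt{19815} \approx 140.77 i$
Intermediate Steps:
$m{\left(d \right)} = d + d^{2}$
$G{\left(t,s \right)} = t \left(1 + t\right)$
$\sqrt{G{\left(-116,79 \right)} - 33155} = \sqrt{- 116 \left(1 - 116\right) - 33155} = \sqrt{\left(-116\right) \left(-115\right) - 33155} = \sqrt{13340 - 33155} = \sqrt{-19815} = i \sqrt{19815}$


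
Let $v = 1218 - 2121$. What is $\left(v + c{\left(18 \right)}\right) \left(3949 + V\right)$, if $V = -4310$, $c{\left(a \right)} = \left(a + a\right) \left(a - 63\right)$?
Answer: $910803$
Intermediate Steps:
$c{\left(a \right)} = 2 a \left(-63 + a\right)$
$v = -903$ ($v = 1218 - 2121 = -903$)
$\left(v + c{\left(18 \right)}\right) \left(3949 + V\right) = \left(-903 + 2 \cdot 18 \left(-63 + 18\right)\right) \left(3949 - 4310\right) = \left(-903 + 2 \cdot 18 \left(-45\right)\right) \left(-361\right) = \left(-903 - 1620\right) \left(-361\right) = \left(-2523\right) \left(-361\right) = 910803$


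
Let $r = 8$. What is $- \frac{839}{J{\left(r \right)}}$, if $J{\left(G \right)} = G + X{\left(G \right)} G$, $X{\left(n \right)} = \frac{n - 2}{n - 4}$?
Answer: $- \frac{839}{20} \approx -41.95$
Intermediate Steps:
$X{\left(n \right)} = \frac{-2 + n}{-4 + n}$
$J{\left(G \right)} = G + \frac{G \left(-2 + G\right)}{-4 + G}$ ($J{\left(G \right)} = G + \frac{-2 + G}{-4 + G} G = G + \frac{G \left(-2 + G\right)}{-4 + G}$)
$- \frac{839}{J{\left(r \right)}} = - \frac{839}{2 \cdot 8 \frac{1}{-4 + 8} \left(-3 + 8\right)} = - \frac{839}{2 \cdot 8 \cdot \frac{1}{4} \cdot 5} = - \frac{839}{20}$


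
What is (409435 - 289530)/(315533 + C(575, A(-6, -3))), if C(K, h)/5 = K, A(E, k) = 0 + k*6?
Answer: 119905/318408 ≈ 0.37658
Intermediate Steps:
A(E, k) = 6*k (A(E, k) = 0 + 6*k = 6*k)
C(K, h) = 5*K
(409435 - 289530)/(315533 + C(575, A(-6, -3))) = (409435 - 289530)/(315533 + 5*575) = 119905/(315533 + 2875) = 119905/318408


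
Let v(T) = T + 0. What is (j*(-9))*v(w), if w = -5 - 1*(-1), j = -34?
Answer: -1224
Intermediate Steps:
w = -4 (w = -5 + 1 = -4)
v(T) = T
(j*(-9))*v(w) = -34*(-9)*(-4) = 306*(-4) = -1224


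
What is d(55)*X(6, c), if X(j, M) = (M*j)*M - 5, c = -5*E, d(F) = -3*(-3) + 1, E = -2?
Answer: 5950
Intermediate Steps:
d(F) = 10 (d(F) = 9 + 1 = 10)
c = 10 (c = -5*(-2) = 10)
X(j, M) = -5 + j*M² (X(j, M) = j*M² - 5 = -5 + j*M²)
d(55)*X(6, c) = 10*(-5 + 6*10²) = 10*(-5 + 6*100) = 10*(-5 + 600) = 10*595 = 5950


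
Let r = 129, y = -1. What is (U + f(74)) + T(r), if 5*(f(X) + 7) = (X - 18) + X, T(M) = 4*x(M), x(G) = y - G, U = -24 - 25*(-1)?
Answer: -500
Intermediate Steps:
U = 1 (U = -24 + 25 = 1)
x(G) = -1 - G
T(M) = -4 - 4*M (T(M) = 4*(-1 - M) = -4 - 4*M)
f(X) = -53/5 + 2*X/5 (f(X) = -7 + ((X - 18) + X)/5 = -7 + ((-18 + X) + X)/5 = -7 + (-18 + 2*X)/5 = -7 + (-18/5 + 2*X/5) = -53/5 + 2*X/5)
(U + f(74)) + T(r) = (1 + (-53/5 + (⅖)*74)) + (-4 - 4*129) = (1 + (-53/5 + 148/5)) + (-4 - 516) = (1 + 19) - 520 = 20 - 520 = -500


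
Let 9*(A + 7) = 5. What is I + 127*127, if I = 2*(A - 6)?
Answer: 144937/9 ≈ 16104.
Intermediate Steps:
A = -58/9 (A = -7 + (⅑)*5 = -7 + 5/9 = -58/9 ≈ -6.4444)
I = -224/9 (I = 2*(-58/9 - 6) = 2*(-112/9) = -224/9 ≈ -24.889)
I + 127*127 = -224/9 + 127*127 = -224/9 + 16129 = 144937/9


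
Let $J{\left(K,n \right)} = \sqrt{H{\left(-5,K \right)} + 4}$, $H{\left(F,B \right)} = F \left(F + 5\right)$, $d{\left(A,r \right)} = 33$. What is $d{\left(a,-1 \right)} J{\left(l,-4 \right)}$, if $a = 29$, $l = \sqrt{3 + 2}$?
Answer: $66$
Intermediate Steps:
$l = \sqrt{5} \approx 2.2361$
$H{\left(F,B \right)} = F \left(5 + F\right)$
$J{\left(K,n \right)} = 2$ ($J{\left(K,n \right)} = \sqrt{- 5 \left(5 - 5\right) + 4} = \sqrt{\left(-5\right) 0 + 4} = \sqrt{0 + 4} = \sqrt{4} = 2$)
$d{\left(a,-1 \right)} J{\left(l,-4 \right)} = 33 \cdot 2 = 66$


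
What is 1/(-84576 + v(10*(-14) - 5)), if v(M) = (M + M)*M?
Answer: -1/42526 ≈ -2.3515e-5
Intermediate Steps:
v(M) = 2*M² (v(M) = (2*M)*M = 2*M²)
1/(-84576 + v(10*(-14) - 5)) = 1/(-84576 + 2*(10*(-14) - 5)²) = 1/(-84576 + 2*(-140 - 5)²) = 1/(-84576 + 2*(-145)²) = 1/(-84576 + 2*21025) = 1/(-84576 + 42050) = 1/(-42526) = -1/42526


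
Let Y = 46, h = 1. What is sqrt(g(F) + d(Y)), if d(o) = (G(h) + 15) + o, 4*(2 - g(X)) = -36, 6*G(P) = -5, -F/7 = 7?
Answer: sqrt(2562)/6 ≈ 8.4360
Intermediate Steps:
F = -49 (F = -7*7 = -49)
G(P) = -5/6 (G(P) = (1/6)*(-5) = -5/6)
g(X) = 11 (g(X) = 2 - 1/4*(-36) = 2 + 9 = 11)
d(o) = 85/6 + o (d(o) = (-5/6 + 15) + o = 85/6 + o)
sqrt(g(F) + d(Y)) = sqrt(11 + (85/6 + 46)) = sqrt(11 + 361/6) = sqrt(427/6) = sqrt(2562)/6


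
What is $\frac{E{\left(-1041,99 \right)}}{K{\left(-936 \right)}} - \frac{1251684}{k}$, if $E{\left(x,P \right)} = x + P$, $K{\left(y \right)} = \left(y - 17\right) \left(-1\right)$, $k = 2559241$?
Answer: $- \frac{3603659874}{2438956673} \approx -1.4775$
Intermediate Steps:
$K{\left(y \right)} = 17 - y$ ($K{\left(y \right)} = \left(-17 + y\right) \left(-1\right) = 17 - y$)
$E{\left(x,P \right)} = P + x$
$\frac{E{\left(-1041,99 \right)}}{K{\left(-936 \right)}} - \frac{1251684}{k} = \frac{99 - 1041}{17 - -936} - \frac{1251684}{2559241} = - \frac{942}{17 + 936} - \frac{1251684}{2559241} = - \frac{942}{953} - \frac{1251684}{2559241} = - \frac{3603659874}{2438956673}$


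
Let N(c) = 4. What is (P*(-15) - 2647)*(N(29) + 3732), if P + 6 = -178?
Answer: 422168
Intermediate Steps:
P = -184 (P = -6 - 178 = -184)
(P*(-15) - 2647)*(N(29) + 3732) = (-184*(-15) - 2647)*(4 + 3732) = (2760 - 2647)*3736 = 113*3736 = 422168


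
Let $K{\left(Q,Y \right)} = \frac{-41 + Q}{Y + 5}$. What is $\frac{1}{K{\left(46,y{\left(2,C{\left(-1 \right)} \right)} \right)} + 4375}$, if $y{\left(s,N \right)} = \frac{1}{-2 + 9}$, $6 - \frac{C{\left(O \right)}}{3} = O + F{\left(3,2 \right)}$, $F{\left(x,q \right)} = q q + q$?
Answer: $\frac{36}{157535} \approx 0.00022852$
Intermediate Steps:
$F{\left(x,q \right)} = q + q^{2}$ ($F{\left(x,q \right)} = q^{2} + q = q + q^{2}$)
$C{\left(O \right)} = - 3 O$ ($C{\left(O \right)} = 18 - 3 \left(O + 2 \left(1 + 2\right)\right) = 18 - 3 \left(O + 2 \cdot 3\right) = 18 - 3 \left(O + 6\right) = 18 - 3 \left(6 + O\right) = 18 - \left(18 + 3 O\right) = - 3 O$)
$y{\left(s,N \right)} = \frac{1}{7}$
$K{\left(Q,Y \right)} = \frac{-41 + Q}{5 + Y}$
$\frac{1}{K{\left(46,y{\left(2,C{\left(-1 \right)} \right)} \right)} + 4375} = \frac{1}{\frac{-41 + 46}{5 + \frac{1}{7}} + 4375} = \frac{1}{\frac{1}{\frac{36}{7}} \cdot 5 + 4375} = \frac{1}{\frac{7}{36} \cdot 5 + 4375} = \frac{1}{\frac{35}{36} + 4375} = \frac{1}{\frac{157535}{36}} = \frac{36}{157535}$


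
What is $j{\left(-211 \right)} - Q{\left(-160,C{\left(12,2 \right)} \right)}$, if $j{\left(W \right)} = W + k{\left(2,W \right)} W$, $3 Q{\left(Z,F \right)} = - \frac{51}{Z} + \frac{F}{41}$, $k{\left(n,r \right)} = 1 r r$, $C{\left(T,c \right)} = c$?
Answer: $- \frac{184876716971}{19680} \approx -9.3941 \cdot 10^{6}$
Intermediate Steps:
$k{\left(n,r \right)} = r^{2}$ ($k{\left(n,r \right)} = r r = r^{2}$)
$Q{\left(Z,F \right)} = - \frac{17}{Z} + \frac{F}{123}$ ($Q{\left(Z,F \right)} = \frac{- \frac{51}{Z} + \frac{F}{41}}{3} = - \frac{17}{Z} + \frac{F}{123}$)
$j{\left(W \right)} = W + W^{3}$ ($j{\left(W \right)} = W + W^{2} W = W + W^{3}$)
$j{\left(-211 \right)} - Q{\left(-160,C{\left(12,2 \right)} \right)} = \left(-211 + \left(-211\right)^{3}\right) - \left(- \frac{17}{-160} + \frac{1}{123} \cdot 2\right) = \left(-211 - 9393931\right) - \left(\left(-17\right) \left(- \frac{1}{160}\right) + \frac{2}{123}\right) = -9394142 - \left(\frac{17}{160} + \frac{2}{123}\right) = -9394142 - \frac{2411}{19680} = - \frac{184876716971}{19680}$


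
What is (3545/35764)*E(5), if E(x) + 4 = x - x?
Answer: -3545/8941 ≈ -0.39649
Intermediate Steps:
E(x) = -4 (E(x) = -4 + (x - x) = -4 + 0 = -4)
(3545/35764)*E(5) = (3545/35764)*(-4) = -3545/8941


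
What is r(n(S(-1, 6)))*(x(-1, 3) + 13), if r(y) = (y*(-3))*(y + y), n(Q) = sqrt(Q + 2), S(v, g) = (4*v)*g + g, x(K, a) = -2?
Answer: 1056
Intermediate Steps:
S(v, g) = g + 4*g*v (S(v, g) = 4*g*v + g = g + 4*g*v)
n(Q) = sqrt(2 + Q)
r(y) = -6*y**2 (r(y) = (-3*y)*(2*y) = -6*y**2)
r(n(S(-1, 6)))*(x(-1, 3) + 13) = (-(12 + 36*(1 + 4*(-1))))*(-2 + 13) = -(12 + 36*(1 - 4))*11 = -6*(sqrt(2 + 6*(-3)))**2*11 = -6*(sqrt(2 - 18))**2*11 = -6*(sqrt(-16))**2*11 = -6*(4*I)**2*11 = -6*(-16)*11 = 96*11 = 1056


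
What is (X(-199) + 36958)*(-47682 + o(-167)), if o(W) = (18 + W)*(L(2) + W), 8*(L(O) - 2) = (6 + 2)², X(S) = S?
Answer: -892839351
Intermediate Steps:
L(O) = 10 (L(O) = 2 + (6 + 2)²/8 = 2 + (⅛)*8² = 2 + (⅛)*64 = 2 + 8 = 10)
o(W) = (10 + W)*(18 + W) (o(W) = (18 + W)*(10 + W) = (10 + W)*(18 + W))
(X(-199) + 36958)*(-47682 + o(-167)) = (-199 + 36958)*(-47682 + (180 + (-167)² + 28*(-167))) = 36759*(-47682 + (180 + 27889 - 4676)) = 36759*(-47682 + 23393) = 36759*(-24289) = -892839351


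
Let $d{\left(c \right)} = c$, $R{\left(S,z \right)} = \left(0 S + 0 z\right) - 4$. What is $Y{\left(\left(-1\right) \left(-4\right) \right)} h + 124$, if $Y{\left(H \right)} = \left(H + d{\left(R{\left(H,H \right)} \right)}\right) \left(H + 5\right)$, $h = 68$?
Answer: $124$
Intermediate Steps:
$R{\left(S,z \right)} = -4$ ($R{\left(S,z \right)} = \left(0 + 0\right) - 4 = 0 - 4 = -4$)
$Y{\left(H \right)} = \left(-4 + H\right) \left(5 + H\right)$ ($Y{\left(H \right)} = \left(H - 4\right) \left(H + 5\right) = \left(-4 + H\right) \left(5 + H\right)$)
$Y{\left(\left(-1\right) \left(-4\right) \right)} h + 124 = \left(-20 - -4 + \left(\left(-1\right) \left(-4\right)\right)^{2}\right) 68 + 124 = \left(-20 + 4 + 4^{2}\right) 68 + 124 = \left(-20 + 4 + 16\right) 68 + 124 = 0 \cdot 68 + 124 = 0 + 124 = 124$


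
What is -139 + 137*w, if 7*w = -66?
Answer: -10015/7 ≈ -1430.7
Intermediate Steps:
w = -66/7 (w = (⅐)*(-66) = -66/7 ≈ -9.4286)
-139 + 137*w = -139 + 137*(-66/7) = -139 - 9042/7 = -10015/7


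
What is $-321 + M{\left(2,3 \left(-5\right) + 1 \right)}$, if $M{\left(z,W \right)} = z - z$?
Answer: $-321$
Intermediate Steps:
$M{\left(z,W \right)} = 0$
$-321 + M{\left(2,3 \left(-5\right) + 1 \right)} = -321 + 0 = -321$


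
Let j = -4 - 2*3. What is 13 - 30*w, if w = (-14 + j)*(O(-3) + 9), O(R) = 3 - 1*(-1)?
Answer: 9373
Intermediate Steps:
j = -10 (j = -4 - 6 = -10)
O(R) = 4 (O(R) = 3 + 1 = 4)
w = -312 (w = (-14 - 10)*(4 + 9) = -24*13 = -312)
13 - 30*w = 13 - 30*(-312) = 13 + 9360 = 9373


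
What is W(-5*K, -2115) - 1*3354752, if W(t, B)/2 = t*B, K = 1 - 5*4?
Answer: -3756602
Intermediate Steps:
K = -19 (K = 1 - 20 = -19)
W(t, B) = 2*B*t (W(t, B) = 2*(t*B) = 2*(B*t) = 2*B*t)
W(-5*K, -2115) - 1*3354752 = 2*(-2115)*(-5*(-19)) - 1*3354752 = 2*(-2115)*95 - 3354752 = -401850 - 3354752 = -3756602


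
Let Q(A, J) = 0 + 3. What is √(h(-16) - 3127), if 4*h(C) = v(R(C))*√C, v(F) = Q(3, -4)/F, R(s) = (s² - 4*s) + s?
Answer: √(-18061552 + 57*I)/76 ≈ 8.8238e-5 + 55.92*I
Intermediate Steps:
R(s) = s² - 3*s
Q(A, J) = 3
v(F) = 3/F
h(C) = 3/(4*√C*(-3 + C)) (h(C) = ((3/((C*(-3 + C))))*√C)/4 = ((3*(1/(C*(-3 + C))))*√C)/4 = ((3/(C*(-3 + C)))*√C)/4 = (3/(√C*(-3 + C)))/4 = 3/(4*√C*(-3 + C)))
√(h(-16) - 3127) = √(3/(4*√(-16)*(-3 - 16)) - 3127) = √((¾)*(-I/4)/(-19) - 3127) = √((¾)*(-I/4)*(-1/19) - 3127) = √(3*I/304 - 3127) = √(-3127 + 3*I/304)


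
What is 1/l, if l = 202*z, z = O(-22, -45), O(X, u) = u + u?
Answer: -1/18180 ≈ -5.5005e-5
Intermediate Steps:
O(X, u) = 2*u
z = -90 (z = 2*(-45) = -90)
l = -18180 (l = 202*(-90) = -18180)
1/l = 1/(-18180) = -1/18180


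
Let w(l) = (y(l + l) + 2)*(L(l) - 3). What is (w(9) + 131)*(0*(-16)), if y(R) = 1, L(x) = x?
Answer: 0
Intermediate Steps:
w(l) = -9 + 3*l (w(l) = (1 + 2)*(l - 3) = 3*(-3 + l) = -9 + 3*l)
(w(9) + 131)*(0*(-16)) = ((-9 + 3*9) + 131)*(0*(-16)) = ((-9 + 27) + 131)*0 = (18 + 131)*0 = 149*0 = 0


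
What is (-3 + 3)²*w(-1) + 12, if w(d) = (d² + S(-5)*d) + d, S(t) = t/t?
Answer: 12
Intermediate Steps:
S(t) = 1
w(d) = d² + 2*d (w(d) = (d² + 1*d) + d = (d² + d) + d = (d + d²) + d = d² + 2*d)
(-3 + 3)²*w(-1) + 12 = (-3 + 3)²*(-(2 - 1)) + 12 = 0²*(-1*1) + 12 = 0*(-1) + 12 = 0 + 12 = 12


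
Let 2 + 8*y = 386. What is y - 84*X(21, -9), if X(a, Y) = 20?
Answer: -1632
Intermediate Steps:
y = 48 (y = -¼ + (⅛)*386 = -¼ + 193/4 = 48)
y - 84*X(21, -9) = 48 - 84*20 = 48 - 1680 = -1632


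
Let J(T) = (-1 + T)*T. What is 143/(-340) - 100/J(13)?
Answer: -14077/13260 ≈ -1.0616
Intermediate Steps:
J(T) = T*(-1 + T)
143/(-340) - 100/J(13) = 143/(-340) - 100*1/(13*(-1 + 13)) = 143*(-1/340) - 100/(13*12) = -143/340 - 100/156 = -143/340 - 100*1/156 = -143/340 - 25/39 = -14077/13260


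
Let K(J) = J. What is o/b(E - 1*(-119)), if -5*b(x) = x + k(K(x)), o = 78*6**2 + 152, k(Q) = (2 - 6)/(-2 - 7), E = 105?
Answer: -6660/101 ≈ -65.941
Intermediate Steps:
k(Q) = 4/9 (k(Q) = -4/(-9) = -4*(-1/9) = 4/9)
o = 2960 (o = 78*36 + 152 = 2808 + 152 = 2960)
b(x) = -4/45 - x/5 (b(x) = -(x + 4/9)/5 = -(4/9 + x)/5 = -4/45 - x/5)
o/b(E - 1*(-119)) = 2960/(-4/45 - (105 - 1*(-119))/5) = 2960/(-4/45 - (105 + 119)/5) = 2960/(-4/45 - 1/5*224) = 2960/(-4/45 - 224/5) = 2960/(-404/9) = 2960*(-9/404) = -6660/101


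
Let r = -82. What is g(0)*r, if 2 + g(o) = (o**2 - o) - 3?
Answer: 410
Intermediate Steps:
g(o) = -5 + o**2 - o (g(o) = -2 + ((o**2 - o) - 3) = -2 + (-3 + o**2 - o) = -5 + o**2 - o)
g(0)*r = (-5 + 0**2 - 1*0)*(-82) = (-5 + 0 + 0)*(-82) = -5*(-82) = 410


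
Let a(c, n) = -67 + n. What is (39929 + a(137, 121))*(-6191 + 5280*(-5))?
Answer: -1303085953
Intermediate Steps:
(39929 + a(137, 121))*(-6191 + 5280*(-5)) = (39929 + (-67 + 121))*(-6191 + 5280*(-5)) = (39929 + 54)*(-6191 - 26400) = 39983*(-32591) = -1303085953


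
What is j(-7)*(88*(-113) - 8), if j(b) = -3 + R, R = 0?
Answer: 29856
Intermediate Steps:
j(b) = -3 (j(b) = -3 + 0 = -3)
j(-7)*(88*(-113) - 8) = -3*(88*(-113) - 8) = -3*(-9944 - 8) = -3*(-9952) = 29856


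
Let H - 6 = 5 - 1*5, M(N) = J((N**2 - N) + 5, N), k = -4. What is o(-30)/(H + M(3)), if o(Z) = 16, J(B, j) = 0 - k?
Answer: 8/5 ≈ 1.6000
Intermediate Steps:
J(B, j) = 4 (J(B, j) = 0 - 1*(-4) = 0 + 4 = 4)
M(N) = 4
H = 6 (H = 6 + (5 - 1*5) = 6 + (5 - 5) = 6 + 0 = 6)
o(-30)/(H + M(3)) = 16/(6 + 4) = 16/10 = (1/10)*16 = 8/5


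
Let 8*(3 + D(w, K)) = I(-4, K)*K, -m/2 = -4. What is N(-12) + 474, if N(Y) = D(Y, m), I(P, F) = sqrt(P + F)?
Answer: 473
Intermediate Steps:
I(P, F) = sqrt(F + P)
m = 8 (m = -2*(-4) = 8)
D(w, K) = -3 + K*sqrt(-4 + K)/8 (D(w, K) = -3 + (sqrt(K - 4)*K)/8 = -3 + (sqrt(-4 + K)*K)/8 = -3 + (K*sqrt(-4 + K))/8 = -3 + K*sqrt(-4 + K)/8)
N(Y) = -1 (N(Y) = -3 + (1/8)*8*sqrt(-4 + 8) = -3 + (1/8)*8*sqrt(4) = -3 + (1/8)*8*2 = -3 + 2 = -1)
N(-12) + 474 = -1 + 474 = 473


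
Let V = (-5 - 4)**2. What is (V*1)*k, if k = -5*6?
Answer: -2430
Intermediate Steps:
V = 81 (V = (-9)**2 = 81)
k = -30
(V*1)*k = (81*1)*(-30) = 81*(-30) = -2430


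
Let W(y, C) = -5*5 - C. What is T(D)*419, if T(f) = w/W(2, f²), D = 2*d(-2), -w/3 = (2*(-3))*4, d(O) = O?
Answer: -30168/41 ≈ -735.80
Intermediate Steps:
w = 72 (w = -3*2*(-3)*4 = -(-18)*4 = -3*(-24) = 72)
W(y, C) = -25 - C
D = -4 (D = 2*(-2) = -4)
T(f) = 72/(-25 - f²)
T(D)*419 = -72/(25 + (-4)²)*419 = -72/(25 + 16)*419 = -72/41*419 = -30168/41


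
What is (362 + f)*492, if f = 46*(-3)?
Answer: 110208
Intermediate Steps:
f = -138
(362 + f)*492 = (362 - 138)*492 = 224*492 = 110208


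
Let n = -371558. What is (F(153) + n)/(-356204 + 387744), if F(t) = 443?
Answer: -74223/6308 ≈ -11.766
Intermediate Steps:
(F(153) + n)/(-356204 + 387744) = (443 - 371558)/(-356204 + 387744) = -371115/31540 = -371115*1/31540 = -74223/6308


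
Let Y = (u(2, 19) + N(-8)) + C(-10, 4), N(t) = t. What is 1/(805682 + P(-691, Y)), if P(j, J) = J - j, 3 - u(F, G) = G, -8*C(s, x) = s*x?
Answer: 1/806354 ≈ 1.2402e-6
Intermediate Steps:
C(s, x) = -s*x/8
u(F, G) = 3 - G
Y = -19 (Y = ((3 - 1*19) - 8) - 1/8*(-10)*4 = ((3 - 19) - 8) + 5 = (-16 - 8) + 5 = -24 + 5 = -19)
1/(805682 + P(-691, Y)) = 1/(805682 + (-19 - 1*(-691))) = 1/(805682 + (-19 + 691)) = 1/(805682 + 672) = 1/806354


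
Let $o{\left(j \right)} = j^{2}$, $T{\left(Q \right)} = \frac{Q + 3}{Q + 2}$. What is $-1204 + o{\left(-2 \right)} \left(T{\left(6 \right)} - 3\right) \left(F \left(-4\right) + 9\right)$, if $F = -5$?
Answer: $- \frac{2843}{2} \approx -1421.5$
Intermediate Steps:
$T{\left(Q \right)} = \frac{3 + Q}{2 + Q}$
$-1204 + o{\left(-2 \right)} \left(T{\left(6 \right)} - 3\right) \left(F \left(-4\right) + 9\right) = -1204 + \left(-2\right)^{2} \left(\frac{3 + 6}{2 + 6} - 3\right) \left(\left(-5\right) \left(-4\right) + 9\right) = -1204 + 4 \left(\frac{1}{8} \cdot 9 - 3\right) \left(20 + 9\right) = -1204 + 4 \left(\frac{1}{8} \cdot 9 - 3\right) 29 = -1204 + 4 \left(\frac{9}{8} - 3\right) 29 = -1204 + 4 \left(- \frac{15}{8}\right) 29 = -1204 - \frac{435}{2} = - \frac{2843}{2}$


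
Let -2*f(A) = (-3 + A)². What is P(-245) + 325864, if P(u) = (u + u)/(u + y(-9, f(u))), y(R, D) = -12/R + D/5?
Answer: 31253949454/95911 ≈ 3.2586e+5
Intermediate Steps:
f(A) = -(-3 + A)²/2
y(R, D) = -12/R + D/5 (y(R, D) = -12/R + D*(⅕) = -12/R + D/5)
P(u) = 2*u/(4/3 + u - (-3 + u)²/10) (P(u) = (u + u)/(u + (-12/(-9) + (-(-3 + u)²/2)/5)) = (2*u)/(u + (-12*(-⅑) - (-3 + u)²/10)) = (2*u)/(u + (4/3 - (-3 + u)²/10)) = (2*u)/(4/3 + u - (-3 + u)²/10) = 2*u/(4/3 + u - (-3 + u)²/10))
P(-245) + 325864 = 60*(-245)/(40 - 3*(-3 - 245)² + 30*(-245)) + 325864 = 60*(-245)/(40 - 3*(-248)² - 7350) + 325864 = 60*(-245)/(40 - 3*61504 - 7350) + 325864 = 60*(-245)/(40 - 184512 - 7350) + 325864 = 60*(-245)/(-191822) + 325864 = 60*(-245)*(-1/191822) + 325864 = 7350/95911 + 325864 = 31253949454/95911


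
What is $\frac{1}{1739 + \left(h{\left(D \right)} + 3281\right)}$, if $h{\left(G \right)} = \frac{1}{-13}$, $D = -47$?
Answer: $\frac{13}{65259} \approx 0.00019921$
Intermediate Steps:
$h{\left(G \right)} = - \frac{1}{13}$
$\frac{1}{1739 + \left(h{\left(D \right)} + 3281\right)} = \frac{1}{1739 + \left(- \frac{1}{13} + 3281\right)} = \frac{1}{1739 + \frac{42652}{13}} = \frac{1}{\frac{65259}{13}} = \frac{13}{65259}$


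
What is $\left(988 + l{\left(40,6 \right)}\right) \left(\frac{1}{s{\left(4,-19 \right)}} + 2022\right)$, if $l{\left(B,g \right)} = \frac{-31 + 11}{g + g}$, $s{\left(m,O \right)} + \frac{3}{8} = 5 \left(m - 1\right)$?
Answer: $\frac{700046138}{351} \approx 1.9944 \cdot 10^{6}$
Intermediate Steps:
$s{\left(m,O \right)} = - \frac{43}{8} + 5 m$ ($s{\left(m,O \right)} = - \frac{3}{8} + 5 \left(m - 1\right) = - \frac{3}{8} + 5 \left(-1 + m\right) = - \frac{3}{8} + \left(-5 + 5 m\right) = - \frac{43}{8} + 5 m$)
$l{\left(B,g \right)} = - \frac{10}{g}$ ($l{\left(B,g \right)} = - \frac{20}{2 g} = - 20 \frac{1}{2 g} = - \frac{10}{g}$)
$\left(988 + l{\left(40,6 \right)}\right) \left(\frac{1}{s{\left(4,-19 \right)}} + 2022\right) = \left(988 - \frac{10}{6}\right) \left(\frac{1}{- \frac{43}{8} + 5 \cdot 4} + 2022\right) = \left(988 - \frac{5}{3}\right) \left(\frac{1}{- \frac{43}{8} + 20} + 2022\right) = \left(988 - \frac{5}{3}\right) \left(\frac{1}{\frac{117}{8}} + 2022\right) = \frac{2959 \left(\frac{8}{117} + 2022\right)}{3} = \frac{2959}{3} \cdot \frac{236582}{117} = \frac{700046138}{351}$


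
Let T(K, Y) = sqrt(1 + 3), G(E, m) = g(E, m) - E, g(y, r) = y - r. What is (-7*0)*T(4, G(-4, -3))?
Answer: 0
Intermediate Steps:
G(E, m) = -m (G(E, m) = (E - m) - E = -m)
T(K, Y) = 2 (T(K, Y) = sqrt(4) = 2)
(-7*0)*T(4, G(-4, -3)) = -7*0*2 = 0*2 = 0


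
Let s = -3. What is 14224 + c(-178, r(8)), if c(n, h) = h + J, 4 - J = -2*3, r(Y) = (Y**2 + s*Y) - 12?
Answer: 14262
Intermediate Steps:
r(Y) = -12 + Y**2 - 3*Y (r(Y) = (Y**2 - 3*Y) - 12 = -12 + Y**2 - 3*Y)
J = 10 (J = 4 - (-2)*3 = 4 - 1*(-6) = 4 + 6 = 10)
c(n, h) = 10 + h (c(n, h) = h + 10 = 10 + h)
14224 + c(-178, r(8)) = 14224 + (10 + (-12 + 8**2 - 3*8)) = 14224 + (10 + (-12 + 64 - 24)) = 14224 + (10 + 28) = 14224 + 38 = 14262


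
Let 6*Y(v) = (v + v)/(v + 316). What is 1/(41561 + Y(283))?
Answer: 1797/74685400 ≈ 2.4061e-5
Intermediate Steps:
Y(v) = v/(3*(316 + v)) (Y(v) = ((v + v)/(v + 316))/6 = ((2*v)/(316 + v))/6 = (2*v/(316 + v))/6 = v/(3*(316 + v)))
1/(41561 + Y(283)) = 1/(41561 + (⅓)*283/(316 + 283)) = 1/(41561 + (⅓)*283/599) = 1/(41561 + (⅓)*283*(1/599)) = 1/(41561 + 283/1797) = 1/(74685400/1797) = 1797/74685400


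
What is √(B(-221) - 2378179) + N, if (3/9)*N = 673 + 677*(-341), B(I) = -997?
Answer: -690552 + 2*I*√594794 ≈ -6.9055e+5 + 1542.5*I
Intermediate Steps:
N = -690552 (N = 3*(673 + 677*(-341)) = 3*(673 - 230857) = 3*(-230184) = -690552)
√(B(-221) - 2378179) + N = √(-997 - 2378179) - 690552 = √(-2379176) - 690552 = 2*I*√594794 - 690552 = -690552 + 2*I*√594794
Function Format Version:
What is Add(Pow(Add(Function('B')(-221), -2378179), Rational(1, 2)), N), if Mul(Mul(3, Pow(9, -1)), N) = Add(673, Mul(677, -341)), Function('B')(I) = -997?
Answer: Add(-690552, Mul(2, I, Pow(594794, Rational(1, 2)))) ≈ Add(-6.9055e+5, Mul(1542.5, I))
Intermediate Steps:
N = -690552 (N = Mul(3, Add(673, Mul(677, -341))) = Mul(3, Add(673, -230857)) = Mul(3, -230184) = -690552)
Add(Pow(Add(Function('B')(-221), -2378179), Rational(1, 2)), N) = Add(Pow(Add(-997, -2378179), Rational(1, 2)), -690552) = Add(Pow(-2379176, Rational(1, 2)), -690552) = Add(Mul(2, I, Pow(594794, Rational(1, 2))), -690552) = Add(-690552, Mul(2, I, Pow(594794, Rational(1, 2))))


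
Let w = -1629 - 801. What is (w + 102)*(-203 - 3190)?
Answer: 7898904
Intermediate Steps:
w = -2430
(w + 102)*(-203 - 3190) = (-2430 + 102)*(-203 - 3190) = -2328*(-3393) = 7898904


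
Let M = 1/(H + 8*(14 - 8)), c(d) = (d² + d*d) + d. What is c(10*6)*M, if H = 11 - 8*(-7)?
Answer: 1452/23 ≈ 63.130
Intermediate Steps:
H = 67 (H = 11 + 56 = 67)
c(d) = d + 2*d² (c(d) = (d² + d²) + d = 2*d² + d = d + 2*d²)
M = 1/115 (M = 1/(67 + 8*(14 - 8)) = 1/(67 + 8*6) = 1/(67 + 48) = 1/115 ≈ 0.0086956)
c(10*6)*M = ((10*6)*(1 + 2*(10*6)))*(1/115) = (60*(1 + 2*60))*(1/115) = (60*(1 + 120))*(1/115) = (60*121)*(1/115) = 7260*(1/115) = 1452/23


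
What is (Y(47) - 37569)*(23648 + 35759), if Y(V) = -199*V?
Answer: -2787495254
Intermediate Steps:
(Y(47) - 37569)*(23648 + 35759) = (-199*47 - 37569)*(23648 + 35759) = (-9353 - 37569)*59407 = -46922*59407 = -2787495254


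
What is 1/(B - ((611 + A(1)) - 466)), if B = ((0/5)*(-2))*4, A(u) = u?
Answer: -1/146 ≈ -0.0068493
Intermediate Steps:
B = 0 (B = ((0*(⅕))*(-2))*4 = (0*(-2))*4 = 0*4 = 0)
1/(B - ((611 + A(1)) - 466)) = 1/(0 - ((611 + 1) - 466)) = 1/(0 - (612 - 466)) = 1/(0 - 1*146) = 1/(0 - 146) = 1/(-146) = -1/146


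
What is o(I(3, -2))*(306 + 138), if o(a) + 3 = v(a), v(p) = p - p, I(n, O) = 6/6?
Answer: -1332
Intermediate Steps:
I(n, O) = 1 (I(n, O) = 6*(⅙) = 1)
v(p) = 0
o(a) = -3 (o(a) = -3 + 0 = -3)
o(I(3, -2))*(306 + 138) = -3*(306 + 138) = -3*444 = -1332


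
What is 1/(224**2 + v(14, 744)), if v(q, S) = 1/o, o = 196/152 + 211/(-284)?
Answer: 2949/147974420 ≈ 1.9929e-5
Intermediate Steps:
o = 2949/5396 (o = 196*(1/152) + 211*(-1/284) = 49/38 - 211/284 = 2949/5396 ≈ 0.54652)
v(q, S) = 5396/2949 (v(q, S) = 1/(2949/5396) = 5396/2949)
1/(224**2 + v(14, 744)) = 1/(224**2 + 5396/2949) = 1/(50176 + 5396/2949) = 1/(147974420/2949) = 2949/147974420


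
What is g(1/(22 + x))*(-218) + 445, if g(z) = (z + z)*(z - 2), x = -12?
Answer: 13196/25 ≈ 527.84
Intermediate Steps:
g(z) = 2*z*(-2 + z) (g(z) = (2*z)*(-2 + z) = 2*z*(-2 + z))
g(1/(22 + x))*(-218) + 445 = (2*(-2 + 1/(22 - 12))/(22 - 12))*(-218) + 445 = (2*(-2 + 1/10)/10)*(-218) + 445 = (2*(⅒)*(-2 + ⅒))*(-218) + 445 = (2*(⅒)*(-19/10))*(-218) + 445 = -19/50*(-218) + 445 = 2071/25 + 445 = 13196/25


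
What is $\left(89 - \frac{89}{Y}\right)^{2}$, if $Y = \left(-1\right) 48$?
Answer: $\frac{19018321}{2304} \approx 8254.5$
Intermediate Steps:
$Y = -48$
$\left(89 - \frac{89}{Y}\right)^{2} = \left(89 - \frac{89}{-48}\right)^{2} = \left(89 - - \frac{89}{48}\right)^{2} = \left(89 + \frac{89}{48}\right)^{2} = \left(\frac{4361}{48}\right)^{2} = \frac{19018321}{2304}$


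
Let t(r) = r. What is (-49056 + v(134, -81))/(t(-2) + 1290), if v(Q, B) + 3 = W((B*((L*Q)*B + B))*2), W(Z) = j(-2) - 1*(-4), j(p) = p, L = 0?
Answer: -49057/1288 ≈ -38.088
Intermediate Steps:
W(Z) = 2 (W(Z) = -2 - 1*(-4) = -2 + 4 = 2)
v(Q, B) = -1 (v(Q, B) = -3 + 2 = -1)
(-49056 + v(134, -81))/(t(-2) + 1290) = (-49056 - 1)/(-2 + 1290) = -49057/1288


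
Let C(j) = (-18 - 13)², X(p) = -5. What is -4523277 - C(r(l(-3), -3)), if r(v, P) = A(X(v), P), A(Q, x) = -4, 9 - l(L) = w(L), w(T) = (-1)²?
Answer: -4524238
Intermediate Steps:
w(T) = 1
l(L) = 8 (l(L) = 9 - 1*1 = 9 - 1 = 8)
r(v, P) = -4
C(j) = 961 (C(j) = (-31)² = 961)
-4523277 - C(r(l(-3), -3)) = -4523277 - 1*961 = -4523277 - 961 = -4524238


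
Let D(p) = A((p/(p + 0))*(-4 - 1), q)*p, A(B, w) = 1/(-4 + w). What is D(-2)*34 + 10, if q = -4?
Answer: 37/2 ≈ 18.500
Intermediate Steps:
D(p) = -p/8 (D(p) = p/(-4 - 4) = p/(-8) = -p/8)
D(-2)*34 + 10 = -⅛*(-2)*34 + 10 = (¼)*34 + 10 = 17/2 + 10 = 37/2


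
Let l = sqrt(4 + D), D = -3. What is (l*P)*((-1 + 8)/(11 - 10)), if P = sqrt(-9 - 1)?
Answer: 7*I*sqrt(10) ≈ 22.136*I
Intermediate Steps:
l = 1 (l = sqrt(4 - 3) = sqrt(1) = 1)
P = I*sqrt(10) (P = sqrt(-10) = I*sqrt(10) ≈ 3.1623*I)
(l*P)*((-1 + 8)/(11 - 10)) = (1*(I*sqrt(10)))*((-1 + 8)/(11 - 10)) = (I*sqrt(10))*(7/1) = (I*sqrt(10))*(7*1) = (I*sqrt(10))*7 = 7*I*sqrt(10)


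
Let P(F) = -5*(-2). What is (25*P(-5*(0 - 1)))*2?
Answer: 500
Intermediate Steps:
P(F) = 10
(25*P(-5*(0 - 1)))*2 = (25*10)*2 = 250*2 = 500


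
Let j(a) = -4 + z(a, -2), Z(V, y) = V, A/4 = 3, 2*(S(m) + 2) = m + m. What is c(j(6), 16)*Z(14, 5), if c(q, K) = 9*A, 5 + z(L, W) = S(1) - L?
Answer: 1512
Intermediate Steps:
S(m) = -2 + m (S(m) = -2 + (m + m)/2 = -2 + (2*m)/2 = -2 + m)
A = 12 (A = 4*3 = 12)
z(L, W) = -6 - L (z(L, W) = -5 + ((-2 + 1) - L) = -5 + (-1 - L) = -6 - L)
j(a) = -10 - a (j(a) = -4 + (-6 - a) = -10 - a)
c(q, K) = 108 (c(q, K) = 9*12 = 108)
c(j(6), 16)*Z(14, 5) = 108*14 = 1512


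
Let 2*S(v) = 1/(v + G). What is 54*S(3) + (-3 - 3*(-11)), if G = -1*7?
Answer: 93/4 ≈ 23.250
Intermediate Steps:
G = -7
S(v) = 1/(2*(-7 + v)) (S(v) = 1/(2*(v - 7)) = 1/(2*(-7 + v)))
54*S(3) + (-3 - 3*(-11)) = 54*(1/(2*(-7 + 3))) + (-3 - 3*(-11)) = 54*((½)/(-4)) + (-3 + 33) = 54*((½)*(-¼)) + 30 = 54*(-⅛) + 30 = -27/4 + 30 = 93/4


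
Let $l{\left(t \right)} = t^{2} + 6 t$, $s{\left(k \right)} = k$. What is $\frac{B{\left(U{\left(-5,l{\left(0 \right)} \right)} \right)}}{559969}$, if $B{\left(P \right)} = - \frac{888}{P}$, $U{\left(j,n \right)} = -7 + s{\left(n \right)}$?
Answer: $\frac{888}{3919783} \approx 0.00022654$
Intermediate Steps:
$U{\left(j,n \right)} = -7 + n$
$\frac{B{\left(U{\left(-5,l{\left(0 \right)} \right)} \right)}}{559969} = \frac{\left(-888\right) \frac{1}{-7 + 0 \left(6 + 0\right)}}{559969} = - \frac{888}{-7 + 0 \cdot 6} \cdot \frac{1}{559969} = - \frac{888}{-7 + 0} \cdot \frac{1}{559969} = - \frac{888}{-7} \cdot \frac{1}{559969} = \left(-888\right) \left(- \frac{1}{7}\right) \frac{1}{559969} = \frac{888}{7} \cdot \frac{1}{559969} = \frac{888}{3919783}$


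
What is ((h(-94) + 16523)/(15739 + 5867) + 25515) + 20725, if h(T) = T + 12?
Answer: 999077881/21606 ≈ 46241.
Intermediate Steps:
h(T) = 12 + T
((h(-94) + 16523)/(15739 + 5867) + 25515) + 20725 = (((12 - 94) + 16523)/(15739 + 5867) + 25515) + 20725 = ((-82 + 16523)/21606 + 25515) + 20725 = (16441*(1/21606) + 25515) + 20725 = (16441/21606 + 25515) + 20725 = 551293531/21606 + 20725 = 999077881/21606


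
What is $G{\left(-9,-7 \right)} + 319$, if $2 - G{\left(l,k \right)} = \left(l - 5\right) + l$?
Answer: $344$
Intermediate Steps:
$G{\left(l,k \right)} = 7 - 2 l$ ($G{\left(l,k \right)} = 2 - \left(\left(l - 5\right) + l\right) = 2 - \left(\left(-5 + l\right) + l\right) = 2 - \left(-5 + 2 l\right) = 7 - 2 l$)
$G{\left(-9,-7 \right)} + 319 = \left(7 - -18\right) + 319 = \left(7 + 18\right) + 319 = 25 + 319 = 344$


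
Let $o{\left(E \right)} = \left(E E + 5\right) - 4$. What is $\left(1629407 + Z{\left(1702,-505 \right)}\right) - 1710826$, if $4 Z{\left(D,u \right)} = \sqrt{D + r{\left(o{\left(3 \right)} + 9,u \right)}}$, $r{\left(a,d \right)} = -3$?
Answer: $-81419 + \frac{\sqrt{1699}}{4} \approx -81409.0$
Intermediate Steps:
$o{\left(E \right)} = 1 + E^{2}$ ($o{\left(E \right)} = \left(E^{2} + 5\right) - 4 = \left(5 + E^{2}\right) - 4 = 1 + E^{2}$)
$Z{\left(D,u \right)} = \frac{\sqrt{-3 + D}}{4}$ ($Z{\left(D,u \right)} = \frac{\sqrt{D - 3}}{4} = \frac{\sqrt{-3 + D}}{4}$)
$\left(1629407 + Z{\left(1702,-505 \right)}\right) - 1710826 = \left(1629407 + \frac{\sqrt{-3 + 1702}}{4}\right) - 1710826 = \left(1629407 + \frac{\sqrt{1699}}{4}\right) - 1710826 = -81419 + \frac{\sqrt{1699}}{4}$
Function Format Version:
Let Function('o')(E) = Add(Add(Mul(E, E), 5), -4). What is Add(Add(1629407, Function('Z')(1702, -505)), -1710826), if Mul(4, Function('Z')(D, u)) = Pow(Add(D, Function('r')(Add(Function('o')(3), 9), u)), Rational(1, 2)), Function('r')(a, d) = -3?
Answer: Add(-81419, Mul(Rational(1, 4), Pow(1699, Rational(1, 2)))) ≈ -81409.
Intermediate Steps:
Function('o')(E) = Add(1, Pow(E, 2)) (Function('o')(E) = Add(Add(Pow(E, 2), 5), -4) = Add(Add(5, Pow(E, 2)), -4) = Add(1, Pow(E, 2)))
Function('Z')(D, u) = Mul(Rational(1, 4), Pow(Add(-3, D), Rational(1, 2))) (Function('Z')(D, u) = Mul(Rational(1, 4), Pow(Add(D, -3), Rational(1, 2))) = Mul(Rational(1, 4), Pow(Add(-3, D), Rational(1, 2))))
Add(Add(1629407, Function('Z')(1702, -505)), -1710826) = Add(Add(1629407, Mul(Rational(1, 4), Pow(Add(-3, 1702), Rational(1, 2)))), -1710826) = Add(Add(1629407, Mul(Rational(1, 4), Pow(1699, Rational(1, 2)))), -1710826) = Add(-81419, Mul(Rational(1, 4), Pow(1699, Rational(1, 2))))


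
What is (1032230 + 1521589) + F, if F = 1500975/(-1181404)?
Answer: 431012925843/168772 ≈ 2.5538e+6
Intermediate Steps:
F = -214425/168772 (F = 1500975*(-1/1181404) = -214425/168772 ≈ -1.2705)
(1032230 + 1521589) + F = (1032230 + 1521589) - 214425/168772 = 2553819 - 214425/168772 = 431012925843/168772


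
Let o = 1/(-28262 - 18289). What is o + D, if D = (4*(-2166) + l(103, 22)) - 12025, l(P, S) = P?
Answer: -958298887/46551 ≈ -20586.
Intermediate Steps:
D = -20586 (D = (4*(-2166) + 103) - 12025 = (-8664 + 103) - 12025 = -8561 - 12025 = -20586)
o = -1/46551 (o = 1/(-46551) = -1/46551 ≈ -2.1482e-5)
o + D = -1/46551 - 20586 = -958298887/46551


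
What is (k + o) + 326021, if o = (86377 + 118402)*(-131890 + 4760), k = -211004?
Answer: -26033439253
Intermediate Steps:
o = -26033554270 (o = 204779*(-127130) = -26033554270)
(k + o) + 326021 = (-211004 - 26033554270) + 326021 = -26033765274 + 326021 = -26033439253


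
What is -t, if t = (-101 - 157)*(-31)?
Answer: -7998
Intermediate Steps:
t = 7998 (t = -258*(-31) = 7998)
-t = -1*7998 = -7998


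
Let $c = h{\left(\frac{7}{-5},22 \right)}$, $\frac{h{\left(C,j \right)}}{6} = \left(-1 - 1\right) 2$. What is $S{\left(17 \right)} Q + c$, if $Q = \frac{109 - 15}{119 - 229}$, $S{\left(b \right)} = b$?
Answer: $- \frac{2119}{55} \approx -38.527$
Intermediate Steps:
$h{\left(C,j \right)} = -24$ ($h{\left(C,j \right)} = 6 \left(-1 - 1\right) 2 = 6 \left(\left(-2\right) 2\right) = 6 \left(-4\right) = -24$)
$c = -24$
$Q = - \frac{47}{55}$ ($Q = \frac{94}{-110} = 94 \left(- \frac{1}{110}\right) = - \frac{47}{55} \approx -0.85455$)
$S{\left(17 \right)} Q + c = 17 \left(- \frac{47}{55}\right) - 24 = - \frac{799}{55} - 24 = - \frac{2119}{55}$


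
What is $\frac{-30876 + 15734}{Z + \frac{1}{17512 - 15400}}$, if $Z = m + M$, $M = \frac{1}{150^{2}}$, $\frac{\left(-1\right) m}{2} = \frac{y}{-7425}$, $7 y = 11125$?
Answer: $- \frac{1259208720000}{35643071} \approx -35328.0$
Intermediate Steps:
$y = \frac{11125}{7}$ ($y = \frac{1}{7} \cdot 11125 = \frac{11125}{7} \approx 1589.3$)
$m = \frac{890}{2079}$ ($m = - 2 \frac{11125}{7 \left(-7425\right)} = - 2 \cdot \frac{11125}{7} \left(- \frac{1}{7425}\right) = \left(-2\right) \left(- \frac{445}{2079}\right) = \frac{890}{2079} \approx 0.42809$)
$M = \frac{1}{22500} \approx 4.4444 \cdot 10^{-5}$
$Z = \frac{2225231}{5197500}$ ($Z = \frac{890}{2079} + \frac{1}{22500} = \frac{2225231}{5197500} \approx 0.42813$)
$\frac{-30876 + 15734}{Z + \frac{1}{17512 - 15400}} = \frac{-30876 + 15734}{\frac{2225231}{5197500} + \frac{1}{17512 - 15400}} = - \frac{15142}{\frac{2225231}{5197500} + \frac{1}{2112}} = - \frac{15142}{\frac{35643071}{83160000}} = \left(-15142\right) \frac{83160000}{35643071} = - \frac{1259208720000}{35643071}$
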